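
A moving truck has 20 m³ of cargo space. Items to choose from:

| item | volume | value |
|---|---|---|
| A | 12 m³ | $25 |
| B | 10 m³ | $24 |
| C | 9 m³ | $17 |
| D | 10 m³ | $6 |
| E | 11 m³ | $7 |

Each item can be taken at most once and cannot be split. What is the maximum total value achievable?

Check high-value combinations within 20 m³:
- B+C: volume 10+9=19, value 24+17=41
- B+D: volume 10+10=20, value 24+6=30
- A: volume 12, value 25
Best: $41.

$41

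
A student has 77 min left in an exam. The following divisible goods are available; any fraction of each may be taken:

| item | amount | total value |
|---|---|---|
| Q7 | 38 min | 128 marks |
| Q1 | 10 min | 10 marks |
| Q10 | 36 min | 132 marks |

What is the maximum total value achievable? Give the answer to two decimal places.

Take in order of value per unit:
- Q10 (132/36 per unit): all 36 → value 132, running total 132.00
- Q7 (128/38 per unit): all 38 → value 128, running total 260.00
- Q1 (10/10 per unit): 3 of 10 → value 3×10/10 = 3.0000, running total 263.00
Total 263.00.

263.00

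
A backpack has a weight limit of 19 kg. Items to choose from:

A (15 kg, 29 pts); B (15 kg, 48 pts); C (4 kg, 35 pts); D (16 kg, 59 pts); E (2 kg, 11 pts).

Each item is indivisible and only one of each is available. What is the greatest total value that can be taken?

83 pts

Check high-value combinations within 19 kg:
- B+C: weight 15+4=19, value 48+35=83
- D+E: weight 16+2=18, value 59+11=70
- A+C: weight 15+4=19, value 29+35=64
- D: weight 16, value 59
Best: 83 pts.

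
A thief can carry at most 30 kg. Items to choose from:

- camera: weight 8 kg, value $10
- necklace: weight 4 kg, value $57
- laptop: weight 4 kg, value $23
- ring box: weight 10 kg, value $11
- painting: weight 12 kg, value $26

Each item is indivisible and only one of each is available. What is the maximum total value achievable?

Check high-value combinations within 30 kg:
- necklace+laptop+ring box+painting: weight 4+4+10+12=30, value 57+23+11+26=117
- camera+necklace+laptop+painting: weight 8+4+4+12=28, value 10+57+23+26=116
- necklace+laptop+painting: weight 4+4+12=20, value 57+23+26=106
- camera+necklace+laptop+ring box: weight 8+4+4+10=26, value 10+57+23+11=101
- necklace+ring box+painting: weight 4+10+12=26, value 57+11+26=94
Best: $117.

$117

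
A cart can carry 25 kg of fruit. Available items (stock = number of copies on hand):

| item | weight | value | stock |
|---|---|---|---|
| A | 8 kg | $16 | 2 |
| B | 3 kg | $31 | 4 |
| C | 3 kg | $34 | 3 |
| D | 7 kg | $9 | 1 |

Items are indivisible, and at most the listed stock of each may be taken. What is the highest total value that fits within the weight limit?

Top feasible selections:
- 4×B + 3×C: weight 21, value 226
- 3×B + 3×C + 1×D: weight 25, value 204
- 4×B + 2×C + 1×D: weight 25, value 201
- 3×B + 3×C: weight 18, value 195
Best: $226.

$226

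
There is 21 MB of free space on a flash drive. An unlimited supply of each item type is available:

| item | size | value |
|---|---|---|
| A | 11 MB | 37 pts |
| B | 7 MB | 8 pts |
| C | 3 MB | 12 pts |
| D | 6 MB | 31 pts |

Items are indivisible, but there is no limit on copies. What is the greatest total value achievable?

105 pts

Best value-per-unit is D at 31/6; filling with it alone gives 3×31 = 93.
Optimal mix: 1×C + 3×D → size 21, value 105.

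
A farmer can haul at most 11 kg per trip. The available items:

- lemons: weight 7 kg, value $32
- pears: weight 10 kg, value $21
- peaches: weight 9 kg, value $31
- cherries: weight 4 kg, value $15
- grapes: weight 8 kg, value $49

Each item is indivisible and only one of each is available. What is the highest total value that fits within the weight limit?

$49

This is a 0/1 knapsack; check combinations near the capacity.
- grapes: weight 8, value 49
- lemons+cherries: weight 7+4=11, value 32+15=47
- lemons: weight 7, value 32
- peaches: weight 9, value 31
Best: $49.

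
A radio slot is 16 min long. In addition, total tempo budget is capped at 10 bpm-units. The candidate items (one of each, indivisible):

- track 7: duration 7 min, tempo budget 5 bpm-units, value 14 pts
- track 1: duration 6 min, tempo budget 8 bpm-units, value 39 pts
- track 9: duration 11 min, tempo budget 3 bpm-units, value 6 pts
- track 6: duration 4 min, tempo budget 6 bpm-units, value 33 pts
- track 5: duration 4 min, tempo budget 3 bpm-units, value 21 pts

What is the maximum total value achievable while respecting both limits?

Feasible sets respecting both limits:
- track 6+track 5: duration 8, tempo budget 9, value 54
- track 1: duration 6, tempo budget 8, value 39
- track 9+track 6: duration 15, tempo budget 9, value 39
- track 7+track 5: duration 11, tempo budget 8, value 35
Best: 54 pts.

54 pts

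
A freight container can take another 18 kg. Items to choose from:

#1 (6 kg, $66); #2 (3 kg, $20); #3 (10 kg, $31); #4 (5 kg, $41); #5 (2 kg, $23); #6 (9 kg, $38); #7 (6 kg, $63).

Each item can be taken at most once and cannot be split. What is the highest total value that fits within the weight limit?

$172

Check high-value combinations within 18 kg:
- #1+#2+#5+#7: weight 6+3+2+6=17, value 66+20+23+63=172
- #1+#4+#7: weight 6+5+6=17, value 66+41+63=170
- #1+#5+#7: weight 6+2+6=14, value 66+23+63=152
- #1+#2+#4+#5: weight 6+3+5+2=16, value 66+20+41+23=150
- #1+#2+#7: weight 6+3+6=15, value 66+20+63=149
Best: $172.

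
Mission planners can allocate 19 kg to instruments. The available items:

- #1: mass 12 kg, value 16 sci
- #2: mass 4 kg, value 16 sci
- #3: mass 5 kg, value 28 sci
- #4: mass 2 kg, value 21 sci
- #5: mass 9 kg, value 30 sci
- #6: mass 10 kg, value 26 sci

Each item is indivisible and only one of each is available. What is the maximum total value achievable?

This is a 0/1 knapsack; check combinations near the capacity.
- #3+#4+#5: mass 5+2+9=16, value 28+21+30=79
- #3+#4+#6: mass 5+2+10=17, value 28+21+26=75
- #2+#3+#5: mass 4+5+9=18, value 16+28+30=74
- #2+#3+#6: mass 4+5+10=19, value 16+28+26=70
Best: 79 sci.

79 sci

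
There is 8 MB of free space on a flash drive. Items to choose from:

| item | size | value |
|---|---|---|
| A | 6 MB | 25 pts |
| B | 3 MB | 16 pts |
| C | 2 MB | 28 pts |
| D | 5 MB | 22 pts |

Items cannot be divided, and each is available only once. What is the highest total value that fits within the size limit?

Check high-value combinations within 8 MB:
- A+C: size 6+2=8, value 25+28=53
- C+D: size 2+5=7, value 28+22=50
- B+C: size 3+2=5, value 16+28=44
Best: 53 pts.

53 pts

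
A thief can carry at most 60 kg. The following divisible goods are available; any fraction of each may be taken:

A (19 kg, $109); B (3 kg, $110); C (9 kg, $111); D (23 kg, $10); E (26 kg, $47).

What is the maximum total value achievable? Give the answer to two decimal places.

378.30

Take in order of value per unit:
- B (110/3 per unit): all 3 → value 110, running total 110.00
- C (111/9 per unit): all 9 → value 111, running total 221.00
- A (109/19 per unit): all 19 → value 109, running total 330.00
- E (47/26 per unit): all 26 → value 47, running total 377.00
- D (10/23 per unit): 3 of 23 → value 3×10/23 = 1.3043, running total 378.30
Total 378.30.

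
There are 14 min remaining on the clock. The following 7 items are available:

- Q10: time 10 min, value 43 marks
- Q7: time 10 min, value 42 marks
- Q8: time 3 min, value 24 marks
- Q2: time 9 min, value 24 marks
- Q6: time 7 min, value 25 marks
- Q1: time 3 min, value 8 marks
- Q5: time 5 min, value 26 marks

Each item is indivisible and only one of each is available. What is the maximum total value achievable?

67 marks

Check high-value combinations within 14 min:
- Q10+Q8: time 10+3=13, value 43+24=67
- Q7+Q8: time 10+3=13, value 42+24=66
- Q8+Q1+Q5: time 3+3+5=11, value 24+8+26=58
- Q8+Q6+Q1: time 3+7+3=13, value 24+25+8=57
- Q6+Q5: time 7+5=12, value 25+26=51
Best: 67 marks.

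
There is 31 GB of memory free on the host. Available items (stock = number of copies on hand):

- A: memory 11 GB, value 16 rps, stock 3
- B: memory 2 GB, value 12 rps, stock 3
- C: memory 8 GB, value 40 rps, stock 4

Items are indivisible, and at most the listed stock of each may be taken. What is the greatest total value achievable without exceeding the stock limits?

Top feasible selections:
- 3×B + 3×C: memory 30, value 156
- 2×B + 3×C: memory 28, value 144
- 1×B + 3×C: memory 26, value 132
Best: 156 rps.

156 rps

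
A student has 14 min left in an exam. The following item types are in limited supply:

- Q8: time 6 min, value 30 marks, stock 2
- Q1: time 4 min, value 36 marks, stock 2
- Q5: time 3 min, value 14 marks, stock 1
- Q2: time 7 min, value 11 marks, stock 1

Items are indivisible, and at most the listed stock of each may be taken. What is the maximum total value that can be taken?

102 marks

Best selections within time 14 and stock limits:
- 1×Q8 + 2×Q1: time 14, value 102
- 2×Q1 + 1×Q5: time 11, value 86
- 1×Q8 + 1×Q1 + 1×Q5: time 13, value 80
Best: 102 marks.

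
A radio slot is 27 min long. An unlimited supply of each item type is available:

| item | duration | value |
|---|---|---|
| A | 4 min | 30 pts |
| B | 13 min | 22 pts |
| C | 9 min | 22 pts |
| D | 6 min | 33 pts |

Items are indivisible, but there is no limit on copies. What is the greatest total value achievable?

Best value-per-unit is A at 30/4; filling with it alone gives 6×30 = 180.
Optimal mix: 5×A + 1×D → duration 26, value 183.

183 pts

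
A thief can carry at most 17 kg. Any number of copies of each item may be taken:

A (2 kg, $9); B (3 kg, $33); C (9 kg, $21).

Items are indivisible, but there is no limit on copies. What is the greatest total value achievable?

Best value-per-unit is B at 33/3; filling with it alone gives 5×33 = 165.
Optimal mix: 1×A + 5×B → weight 17, value 174.

$174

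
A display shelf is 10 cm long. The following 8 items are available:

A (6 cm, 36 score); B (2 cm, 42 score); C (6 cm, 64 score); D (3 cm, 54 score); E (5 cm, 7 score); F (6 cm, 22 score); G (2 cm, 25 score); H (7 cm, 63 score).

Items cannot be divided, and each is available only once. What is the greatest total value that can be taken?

131 score

This is a 0/1 knapsack; check combinations near the capacity.
- B+C+G: length 2+6+2=10, value 42+64+25=131
- B+D+G: length 2+3+2=7, value 42+54+25=121
- C+D: length 6+3=9, value 64+54=118
- D+H: length 3+7=10, value 54+63=117
Best: 131 score.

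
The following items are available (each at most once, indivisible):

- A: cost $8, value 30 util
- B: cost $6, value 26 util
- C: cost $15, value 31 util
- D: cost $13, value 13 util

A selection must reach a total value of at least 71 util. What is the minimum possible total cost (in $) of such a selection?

Subsets with value ≥ 71, sorted by total cost:
- A+B+C: cost 29, value 87
- A+C+D: cost 36, value 74
- A+B+C+D: cost 42, value 100
Minimum cost: 29 $.

29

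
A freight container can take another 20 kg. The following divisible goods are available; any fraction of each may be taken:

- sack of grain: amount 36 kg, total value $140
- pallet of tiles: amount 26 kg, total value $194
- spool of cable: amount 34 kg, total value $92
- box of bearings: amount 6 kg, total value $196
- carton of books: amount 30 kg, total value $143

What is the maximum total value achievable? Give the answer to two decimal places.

300.46

Take in order of value per unit:
- box of bearings (196/6 per unit): all 6 → value 196, running total 196.00
- pallet of tiles (194/26 per unit): 14 of 26 → value 14×194/26 = 104.4615, running total 300.46
Total 300.46.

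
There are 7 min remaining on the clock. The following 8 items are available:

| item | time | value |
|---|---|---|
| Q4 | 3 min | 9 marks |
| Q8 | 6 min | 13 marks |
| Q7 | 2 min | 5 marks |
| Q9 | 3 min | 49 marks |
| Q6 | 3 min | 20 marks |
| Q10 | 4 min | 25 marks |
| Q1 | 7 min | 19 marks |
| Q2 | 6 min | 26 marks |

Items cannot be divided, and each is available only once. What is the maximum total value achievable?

Check high-value combinations within 7 min:
- Q9+Q10: time 3+4=7, value 49+25=74
- Q9+Q6: time 3+3=6, value 49+20=69
- Q4+Q9: time 3+3=6, value 9+49=58
- Q7+Q9: time 2+3=5, value 5+49=54
- Q9: time 3, value 49
Best: 74 marks.

74 marks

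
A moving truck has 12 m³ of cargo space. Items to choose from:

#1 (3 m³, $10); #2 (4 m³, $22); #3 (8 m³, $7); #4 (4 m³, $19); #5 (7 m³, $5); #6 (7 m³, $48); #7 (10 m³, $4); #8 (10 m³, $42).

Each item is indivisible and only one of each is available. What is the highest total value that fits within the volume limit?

Check high-value combinations within 12 m³:
- #2+#6: volume 4+7=11, value 22+48=70
- #4+#6: volume 4+7=11, value 19+48=67
- #1+#6: volume 3+7=10, value 10+48=58
- #1+#2+#4: volume 3+4+4=11, value 10+22+19=51
- #6: volume 7, value 48
Best: $70.

$70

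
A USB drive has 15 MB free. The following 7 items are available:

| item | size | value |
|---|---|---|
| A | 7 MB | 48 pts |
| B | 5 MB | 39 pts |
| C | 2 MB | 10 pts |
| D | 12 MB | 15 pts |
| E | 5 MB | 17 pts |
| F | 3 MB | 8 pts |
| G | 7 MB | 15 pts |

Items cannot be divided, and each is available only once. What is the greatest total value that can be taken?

Check high-value combinations within 15 MB:
- A+B+C: size 7+5+2=14, value 48+39+10=97
- A+B+F: size 7+5+3=15, value 48+39+8=95
- A+B: size 7+5=12, value 48+39=87
- A+C+E: size 7+2+5=14, value 48+10+17=75
Best: 97 pts.

97 pts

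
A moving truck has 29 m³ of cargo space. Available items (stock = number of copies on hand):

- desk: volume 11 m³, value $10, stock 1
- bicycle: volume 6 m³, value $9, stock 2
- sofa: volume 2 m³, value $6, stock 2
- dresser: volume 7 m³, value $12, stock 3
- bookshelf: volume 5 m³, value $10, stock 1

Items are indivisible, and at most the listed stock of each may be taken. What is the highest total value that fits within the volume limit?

$55

Top feasible selections:
- 1×bicycle + 2×sofa + 2×dresser + 1×bookshelf: volume 29, value 55
- 1×sofa + 3×dresser + 1×bookshelf: volume 28, value 52
Best: $55.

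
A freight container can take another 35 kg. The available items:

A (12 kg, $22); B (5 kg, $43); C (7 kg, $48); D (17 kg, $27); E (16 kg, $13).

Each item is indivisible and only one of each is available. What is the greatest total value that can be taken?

$118

Check high-value combinations within 35 kg:
- B+C+D: weight 5+7+17=29, value 43+48+27=118
- A+B+C: weight 12+5+7=24, value 22+43+48=113
- B+C+E: weight 5+7+16=28, value 43+48+13=104
- A+B+D: weight 12+5+17=34, value 22+43+27=92
Best: $118.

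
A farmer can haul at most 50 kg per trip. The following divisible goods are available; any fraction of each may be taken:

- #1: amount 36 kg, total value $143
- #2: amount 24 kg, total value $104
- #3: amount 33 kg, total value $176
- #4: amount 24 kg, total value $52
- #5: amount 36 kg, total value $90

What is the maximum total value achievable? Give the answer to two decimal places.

Take in order of value per unit:
- #3 (176/33 per unit): all 33 → value 176, running total 176.00
- #2 (104/24 per unit): 17 of 24 → value 17×104/24 = 73.6667, running total 249.67
Total 249.67.

249.67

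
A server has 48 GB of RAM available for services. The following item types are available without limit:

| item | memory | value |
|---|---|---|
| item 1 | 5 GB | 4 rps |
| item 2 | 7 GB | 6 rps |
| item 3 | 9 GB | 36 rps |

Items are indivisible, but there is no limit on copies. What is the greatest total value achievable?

180 rps

Best value-per-unit is item 3 at 36/9, and filling with it alone uses memory 5×9=45. No mix of the others beats 5×36 = 180.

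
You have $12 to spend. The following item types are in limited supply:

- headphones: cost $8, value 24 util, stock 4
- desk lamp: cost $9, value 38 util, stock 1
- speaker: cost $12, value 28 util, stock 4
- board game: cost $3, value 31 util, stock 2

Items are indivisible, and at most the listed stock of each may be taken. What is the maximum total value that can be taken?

69 util

Top feasible selections:
- 1×desk lamp + 1×board game: cost 12, value 69
- 2×board game: cost 6, value 62
- 1×headphones + 1×board game: cost 11, value 55
- 1×desk lamp: cost 9, value 38
Best: 69 util.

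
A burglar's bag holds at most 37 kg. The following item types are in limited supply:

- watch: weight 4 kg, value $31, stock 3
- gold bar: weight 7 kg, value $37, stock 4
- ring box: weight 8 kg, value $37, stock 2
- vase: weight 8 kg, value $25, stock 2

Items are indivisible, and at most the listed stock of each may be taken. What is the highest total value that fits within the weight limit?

$210

Top feasible selections:
- 2×watch + 4×gold bar: weight 36, value 210
- 2×watch + 3×gold bar + 1×ring box: weight 37, value 210
- 3×watch + 3×gold bar: weight 33, value 204
- 3×watch + 2×gold bar + 1×ring box: weight 34, value 204
Best: $210.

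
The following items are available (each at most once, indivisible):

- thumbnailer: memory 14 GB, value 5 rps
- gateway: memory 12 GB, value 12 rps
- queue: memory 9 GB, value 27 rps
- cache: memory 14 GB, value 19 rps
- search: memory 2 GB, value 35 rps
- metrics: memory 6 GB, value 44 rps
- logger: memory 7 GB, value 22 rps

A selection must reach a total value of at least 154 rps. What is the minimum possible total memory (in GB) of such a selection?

Subsets with value ≥ 154, sorted by total memory:
- gateway+queue+cache+search+metrics+logger: memory 50, value 159
- thumbnailer+gateway+queue+cache+search+metrics+logger: memory 64, value 164
Minimum memory: 50 GB.

50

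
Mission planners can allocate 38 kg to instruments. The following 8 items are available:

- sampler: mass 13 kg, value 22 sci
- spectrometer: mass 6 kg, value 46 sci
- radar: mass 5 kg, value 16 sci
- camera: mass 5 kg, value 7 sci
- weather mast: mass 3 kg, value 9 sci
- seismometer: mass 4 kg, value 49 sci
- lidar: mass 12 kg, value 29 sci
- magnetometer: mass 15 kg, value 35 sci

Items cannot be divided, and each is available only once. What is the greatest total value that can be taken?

162 sci

Check high-value combinations within 38 kg:
- spectrometer+radar+camera+weather mast+seismometer+magnetometer: mass 6+5+5+3+4+15=38, value 46+16+7+9+49+35=162
- spectrometer+seismometer+lidar+magnetometer: mass 6+4+12+15=37, value 46+49+29+35=159
- spectrometer+radar+camera+weather mast+seismometer+lidar: mass 6+5+5+3+4+12=35, value 46+16+7+9+49+29=156
Best: 162 sci.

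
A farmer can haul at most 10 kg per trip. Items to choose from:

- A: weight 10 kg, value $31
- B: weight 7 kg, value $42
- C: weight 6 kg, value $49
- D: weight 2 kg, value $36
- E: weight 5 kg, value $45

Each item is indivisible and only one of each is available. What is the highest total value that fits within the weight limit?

Check high-value combinations within 10 kg:
- C+D: weight 6+2=8, value 49+36=85
- D+E: weight 2+5=7, value 36+45=81
- B+D: weight 7+2=9, value 42+36=78
- C: weight 6, value 49
- E: weight 5, value 45
Best: $85.

$85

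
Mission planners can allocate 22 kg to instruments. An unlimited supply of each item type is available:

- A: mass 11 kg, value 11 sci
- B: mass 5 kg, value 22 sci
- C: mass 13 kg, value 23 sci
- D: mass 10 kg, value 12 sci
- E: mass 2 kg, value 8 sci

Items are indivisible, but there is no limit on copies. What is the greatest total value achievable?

96 sci

Best value-per-unit is B at 22/5; filling with it alone gives 4×22 = 88.
Optimal mix: 4×B + 1×E → mass 22, value 96.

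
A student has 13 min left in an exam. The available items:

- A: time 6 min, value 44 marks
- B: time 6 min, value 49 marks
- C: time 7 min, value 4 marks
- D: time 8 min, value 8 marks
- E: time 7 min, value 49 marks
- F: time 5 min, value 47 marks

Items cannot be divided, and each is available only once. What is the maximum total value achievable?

98 marks

Check high-value combinations within 13 min:
- B+E: time 6+7=13, value 49+49=98
- B+F: time 6+5=11, value 49+47=96
- E+F: time 7+5=12, value 49+47=96
- A+B: time 6+6=12, value 44+49=93
- A+E: time 6+7=13, value 44+49=93
Best: 98 marks.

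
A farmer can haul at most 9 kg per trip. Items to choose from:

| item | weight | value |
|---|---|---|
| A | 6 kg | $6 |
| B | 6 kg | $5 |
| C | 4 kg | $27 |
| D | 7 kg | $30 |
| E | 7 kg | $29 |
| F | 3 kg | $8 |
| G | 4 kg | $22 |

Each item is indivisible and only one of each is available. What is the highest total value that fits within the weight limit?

This is a 0/1 knapsack; check combinations near the capacity.
- C+G: weight 4+4=8, value 27+22=49
- C+F: weight 4+3=7, value 27+8=35
- D: weight 7, value 30
- F+G: weight 3+4=7, value 8+22=30
- E: weight 7, value 29
Best: $49.

$49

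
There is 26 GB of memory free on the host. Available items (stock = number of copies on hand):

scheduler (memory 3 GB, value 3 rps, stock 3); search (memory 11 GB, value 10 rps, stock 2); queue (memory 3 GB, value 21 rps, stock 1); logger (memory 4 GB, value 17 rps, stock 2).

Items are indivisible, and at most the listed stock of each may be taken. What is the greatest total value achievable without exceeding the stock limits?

Top feasible selections:
- 1×scheduler + 1×search + 1×queue + 2×logger: memory 25, value 68
- 1×search + 1×queue + 2×logger: memory 22, value 65
- 3×scheduler + 1×queue + 2×logger: memory 20, value 64
- 2×scheduler + 1×queue + 2×logger: memory 17, value 61
Best: 68 rps.

68 rps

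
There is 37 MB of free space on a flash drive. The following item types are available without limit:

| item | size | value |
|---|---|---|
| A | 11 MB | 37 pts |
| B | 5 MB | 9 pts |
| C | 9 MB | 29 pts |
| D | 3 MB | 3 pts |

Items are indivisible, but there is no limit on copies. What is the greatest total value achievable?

116 pts

Best value-per-unit is A at 37/11; filling with it alone gives 3×37 = 111.
Optimal mix: 4×C → size 36, value 116.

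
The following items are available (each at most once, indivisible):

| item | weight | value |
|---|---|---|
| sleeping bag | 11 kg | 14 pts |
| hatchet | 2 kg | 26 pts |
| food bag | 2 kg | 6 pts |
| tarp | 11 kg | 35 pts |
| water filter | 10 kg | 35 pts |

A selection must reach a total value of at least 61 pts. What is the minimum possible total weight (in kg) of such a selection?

Subsets with value ≥ 61, sorted by total weight:
- hatchet+water filter: weight 12, value 61
- hatchet+tarp: weight 13, value 61
- hatchet+food bag+water filter: weight 14, value 67
- hatchet+food bag+tarp: weight 15, value 67
Minimum weight: 12 kg.

12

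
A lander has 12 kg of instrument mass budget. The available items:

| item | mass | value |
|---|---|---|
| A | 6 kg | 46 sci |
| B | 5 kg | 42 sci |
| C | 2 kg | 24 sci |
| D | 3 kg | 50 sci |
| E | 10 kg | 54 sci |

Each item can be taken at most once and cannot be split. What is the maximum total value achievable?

Check high-value combinations within 12 kg:
- A+C+D: mass 6+2+3=11, value 46+24+50=120
- B+C+D: mass 5+2+3=10, value 42+24+50=116
- A+D: mass 6+3=9, value 46+50=96
- B+D: mass 5+3=8, value 42+50=92
- A+B: mass 6+5=11, value 46+42=88
Best: 120 sci.

120 sci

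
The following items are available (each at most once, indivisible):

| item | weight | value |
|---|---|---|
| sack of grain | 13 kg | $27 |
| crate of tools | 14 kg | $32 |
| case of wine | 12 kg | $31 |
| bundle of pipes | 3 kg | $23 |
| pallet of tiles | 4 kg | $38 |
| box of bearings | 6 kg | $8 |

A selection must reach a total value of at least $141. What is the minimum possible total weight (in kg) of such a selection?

Subsets with value ≥ 141, sorted by total weight:
- sack of grain+crate of tools+case of wine+bundle of pipes+pallet of tiles: weight 46, value 151
- sack of grain+crate of tools+case of wine+bundle of pipes+pallet of tiles+box of bearings: weight 52, value 159
Minimum weight: 46 kg.

46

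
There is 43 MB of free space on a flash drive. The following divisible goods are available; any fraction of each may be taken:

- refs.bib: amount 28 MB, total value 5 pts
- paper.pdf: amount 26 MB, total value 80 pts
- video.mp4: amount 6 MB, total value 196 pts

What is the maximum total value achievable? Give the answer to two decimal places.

Take in order of value per unit:
- video.mp4 (196/6 per unit): all 6 → value 196, running total 196.00
- paper.pdf (80/26 per unit): all 26 → value 80, running total 276.00
- refs.bib (5/28 per unit): 11 of 28 → value 11×5/28 = 1.9643, running total 277.96
Total 277.96.

277.96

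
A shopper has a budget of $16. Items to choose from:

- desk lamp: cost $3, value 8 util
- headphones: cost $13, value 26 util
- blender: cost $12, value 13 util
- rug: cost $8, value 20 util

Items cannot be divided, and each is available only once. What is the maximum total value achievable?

This is a 0/1 knapsack; check combinations near the capacity.
- desk lamp+headphones: cost 3+13=16, value 8+26=34
- desk lamp+rug: cost 3+8=11, value 8+20=28
- headphones: cost 13, value 26
- desk lamp+blender: cost 3+12=15, value 8+13=21
- rug: cost 8, value 20
Best: 34 util.

34 util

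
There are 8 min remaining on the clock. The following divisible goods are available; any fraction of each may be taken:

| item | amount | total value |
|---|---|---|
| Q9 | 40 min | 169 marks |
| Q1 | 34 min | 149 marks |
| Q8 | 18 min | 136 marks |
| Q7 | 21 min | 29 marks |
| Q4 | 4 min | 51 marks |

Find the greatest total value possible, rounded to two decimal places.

Take in order of value per unit:
- Q4 (51/4 per unit): all 4 → value 51, running total 51.00
- Q8 (136/18 per unit): 4 of 18 → value 4×136/18 = 30.2222, running total 81.22
Total 81.22.

81.22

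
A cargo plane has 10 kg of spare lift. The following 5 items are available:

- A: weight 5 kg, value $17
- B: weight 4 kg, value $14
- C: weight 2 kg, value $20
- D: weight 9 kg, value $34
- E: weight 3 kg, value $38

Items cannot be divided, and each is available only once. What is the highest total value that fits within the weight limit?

$75

Check high-value combinations within 10 kg:
- A+C+E: weight 5+2+3=10, value 17+20+38=75
- B+C+E: weight 4+2+3=9, value 14+20+38=72
- C+E: weight 2+3=5, value 20+38=58
Best: $75.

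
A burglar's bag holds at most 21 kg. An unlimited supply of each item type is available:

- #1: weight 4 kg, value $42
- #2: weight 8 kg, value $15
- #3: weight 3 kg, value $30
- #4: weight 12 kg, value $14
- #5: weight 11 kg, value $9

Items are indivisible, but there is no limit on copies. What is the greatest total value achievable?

Best value-per-unit is #1 at 42/4; filling with it alone gives 5×42 = 210.
Optimal mix: 3×#1 + 3×#3 → weight 21, value 216.

$216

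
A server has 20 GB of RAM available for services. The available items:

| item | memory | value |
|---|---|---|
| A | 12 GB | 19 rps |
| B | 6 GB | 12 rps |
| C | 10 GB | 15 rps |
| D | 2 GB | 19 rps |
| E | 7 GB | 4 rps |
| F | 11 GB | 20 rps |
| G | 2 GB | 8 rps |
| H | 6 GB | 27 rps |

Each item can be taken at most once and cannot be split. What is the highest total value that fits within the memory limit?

69 rps

This is a 0/1 knapsack; check combinations near the capacity.
- C+D+G+H: memory 10+2+2+6=20, value 15+19+8+27=69
- B+D+G+H: memory 6+2+2+6=16, value 12+19+8+27=66
- D+F+H: memory 2+11+6=19, value 19+20+27=66
- A+D+H: memory 12+2+6=20, value 19+19+27=65
Best: 69 rps.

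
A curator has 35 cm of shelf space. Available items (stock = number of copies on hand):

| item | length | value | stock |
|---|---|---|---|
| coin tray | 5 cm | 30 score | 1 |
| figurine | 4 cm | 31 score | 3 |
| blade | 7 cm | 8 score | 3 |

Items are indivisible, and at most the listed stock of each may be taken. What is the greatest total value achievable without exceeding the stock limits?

139 score

Best selections within length 35 and stock limits:
- 1×coin tray + 3×figurine + 2×blade: length 31, value 139
- 1×coin tray + 3×figurine + 1×blade: length 24, value 131
- 1×coin tray + 3×figurine: length 17, value 123
- 3×figurine + 3×blade: length 33, value 117
Best: 139 score.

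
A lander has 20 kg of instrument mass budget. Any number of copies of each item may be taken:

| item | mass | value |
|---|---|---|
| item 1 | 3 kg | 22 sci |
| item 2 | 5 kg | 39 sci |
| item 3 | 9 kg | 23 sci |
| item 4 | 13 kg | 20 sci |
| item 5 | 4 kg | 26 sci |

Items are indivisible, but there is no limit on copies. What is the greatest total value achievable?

Best value-per-unit is item 2 at 39/5, and filling with it alone uses mass 4×5=20. No mix of the others beats 4×39 = 156.

156 sci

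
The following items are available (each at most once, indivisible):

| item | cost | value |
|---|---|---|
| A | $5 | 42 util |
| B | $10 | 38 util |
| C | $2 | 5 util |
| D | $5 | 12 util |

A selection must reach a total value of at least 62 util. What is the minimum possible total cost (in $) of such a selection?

Subsets with value ≥ 62, sorted by total cost:
- A+B: cost 15, value 80
- A+B+C: cost 17, value 85
- A+B+D: cost 20, value 92
- A+B+C+D: cost 22, value 97
Minimum cost: 15 $.

15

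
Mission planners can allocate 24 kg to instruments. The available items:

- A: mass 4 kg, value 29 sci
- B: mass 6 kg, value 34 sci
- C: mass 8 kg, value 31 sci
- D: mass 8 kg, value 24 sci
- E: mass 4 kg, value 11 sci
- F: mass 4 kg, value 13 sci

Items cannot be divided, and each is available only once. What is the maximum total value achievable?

107 sci

Check high-value combinations within 24 kg:
- A+B+C+F: mass 4+6+8+4=22, value 29+34+31+13=107
- A+B+C+E: mass 4+6+8+4=22, value 29+34+31+11=105
- A+B+D+F: mass 4+6+8+4=22, value 29+34+24+13=100
- A+B+D+E: mass 4+6+8+4=22, value 29+34+24+11=98
- A+C+D+F: mass 4+8+8+4=24, value 29+31+24+13=97
Best: 107 sci.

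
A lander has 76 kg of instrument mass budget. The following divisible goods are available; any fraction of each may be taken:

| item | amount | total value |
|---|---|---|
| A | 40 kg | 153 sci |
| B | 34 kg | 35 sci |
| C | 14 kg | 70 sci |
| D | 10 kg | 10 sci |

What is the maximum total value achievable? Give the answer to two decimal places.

Take in order of value per unit:
- C (70/14 per unit): all 14 → value 70, running total 70.00
- A (153/40 per unit): all 40 → value 153, running total 223.00
- B (35/34 per unit): 22 of 34 → value 22×35/34 = 22.6471, running total 245.65
Total 245.65.

245.65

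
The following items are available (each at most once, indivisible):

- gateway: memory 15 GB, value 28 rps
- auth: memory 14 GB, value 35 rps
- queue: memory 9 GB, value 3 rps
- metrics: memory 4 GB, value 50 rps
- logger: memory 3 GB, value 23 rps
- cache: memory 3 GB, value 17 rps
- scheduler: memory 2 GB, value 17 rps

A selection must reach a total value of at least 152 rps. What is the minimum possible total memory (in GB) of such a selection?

Subsets with value ≥ 152, sorted by total memory:
- gateway+auth+metrics+logger+scheduler: memory 38, value 153
- gateway+auth+metrics+logger+cache: memory 39, value 153
- gateway+auth+metrics+logger+cache+scheduler: memory 41, value 170
- gateway+auth+queue+metrics+logger+scheduler: memory 47, value 156
Minimum memory: 38 GB.

38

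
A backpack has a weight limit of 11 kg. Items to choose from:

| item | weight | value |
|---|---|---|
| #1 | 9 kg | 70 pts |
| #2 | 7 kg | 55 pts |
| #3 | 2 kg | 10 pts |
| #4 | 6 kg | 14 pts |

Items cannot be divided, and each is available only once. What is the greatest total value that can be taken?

Check high-value combinations within 11 kg:
- #1+#3: weight 9+2=11, value 70+10=80
- #1: weight 9, value 70
- #2+#3: weight 7+2=9, value 55+10=65
- #2: weight 7, value 55
- #3+#4: weight 2+6=8, value 10+14=24
Best: 80 pts.

80 pts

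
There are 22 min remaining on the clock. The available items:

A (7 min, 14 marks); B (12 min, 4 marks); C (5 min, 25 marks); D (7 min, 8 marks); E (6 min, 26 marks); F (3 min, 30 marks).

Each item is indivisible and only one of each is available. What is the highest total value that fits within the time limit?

95 marks

Check high-value combinations within 22 min:
- A+C+E+F: time 7+5+6+3=21, value 14+25+26+30=95
- C+D+E+F: time 5+7+6+3=21, value 25+8+26+30=89
- C+E+F: time 5+6+3=14, value 25+26+30=81
- A+C+D+F: time 7+5+7+3=22, value 14+25+8+30=77
- A+E+F: time 7+6+3=16, value 14+26+30=70
Best: 95 marks.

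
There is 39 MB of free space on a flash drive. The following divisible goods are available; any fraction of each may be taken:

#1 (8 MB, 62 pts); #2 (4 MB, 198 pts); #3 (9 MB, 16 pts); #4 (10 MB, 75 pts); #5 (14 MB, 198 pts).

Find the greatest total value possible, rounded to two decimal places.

538.33

Take in order of value per unit:
- #2 (198/4 per unit): all 4 → value 198, running total 198.00
- #5 (198/14 per unit): all 14 → value 198, running total 396.00
- #1 (62/8 per unit): all 8 → value 62, running total 458.00
- #4 (75/10 per unit): all 10 → value 75, running total 533.00
- #3 (16/9 per unit): 3 of 9 → value 3×16/9 = 5.3333, running total 538.33
Total 538.33.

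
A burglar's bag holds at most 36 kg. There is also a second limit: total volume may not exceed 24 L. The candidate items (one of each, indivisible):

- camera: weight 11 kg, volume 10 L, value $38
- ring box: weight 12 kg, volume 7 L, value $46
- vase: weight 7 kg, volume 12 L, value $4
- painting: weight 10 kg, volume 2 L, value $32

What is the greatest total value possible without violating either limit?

$116

Feasible sets respecting both limits:
- camera+ring box+painting: weight 33, volume 19, value 116
- camera+ring box: weight 23, volume 17, value 84
- ring box+vase+painting: weight 29, volume 21, value 82
- ring box+painting: weight 22, volume 9, value 78
Best: $116.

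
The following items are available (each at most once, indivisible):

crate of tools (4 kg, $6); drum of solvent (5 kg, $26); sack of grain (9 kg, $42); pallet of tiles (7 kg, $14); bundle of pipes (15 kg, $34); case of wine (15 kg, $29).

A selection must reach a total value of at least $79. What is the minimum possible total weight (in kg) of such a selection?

21

Subsets with value ≥ 79, sorted by total weight:
- drum of solvent+sack of grain+pallet of tiles: weight 21, value 82
- crate of tools+drum of solvent+sack of grain+pallet of tiles: weight 25, value 88
- crate of tools+sack of grain+bundle of pipes: weight 28, value 82
Minimum weight: 21 kg.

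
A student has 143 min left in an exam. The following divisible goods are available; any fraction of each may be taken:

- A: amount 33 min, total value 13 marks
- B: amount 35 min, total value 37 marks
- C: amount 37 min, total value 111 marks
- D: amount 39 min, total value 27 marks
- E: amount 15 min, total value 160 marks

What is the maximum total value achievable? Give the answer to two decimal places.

Take in order of value per unit:
- E (160/15 per unit): all 15 → value 160, running total 160.00
- C (111/37 per unit): all 37 → value 111, running total 271.00
- B (37/35 per unit): all 35 → value 37, running total 308.00
- D (27/39 per unit): all 39 → value 27, running total 335.00
- A (13/33 per unit): 17 of 33 → value 17×13/33 = 6.6970, running total 341.70
Total 341.70.

341.70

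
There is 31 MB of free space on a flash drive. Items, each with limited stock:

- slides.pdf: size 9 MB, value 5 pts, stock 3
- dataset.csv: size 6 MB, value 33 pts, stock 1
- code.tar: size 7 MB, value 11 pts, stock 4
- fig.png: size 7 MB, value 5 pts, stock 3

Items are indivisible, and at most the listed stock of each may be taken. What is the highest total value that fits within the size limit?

66 pts

Best selections within size 31 and stock limits:
- 1×dataset.csv + 3×code.tar: size 27, value 66
- 1×dataset.csv + 2×code.tar + 1×fig.png: size 27, value 60
- 1×slides.pdf + 1×dataset.csv + 2×code.tar: size 29, value 60
Best: 66 pts.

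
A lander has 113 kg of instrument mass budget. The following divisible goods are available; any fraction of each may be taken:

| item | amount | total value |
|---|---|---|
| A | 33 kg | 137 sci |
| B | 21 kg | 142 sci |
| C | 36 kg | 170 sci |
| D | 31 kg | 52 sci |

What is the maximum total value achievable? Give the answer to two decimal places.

487.58

Take in order of value per unit:
- B (142/21 per unit): all 21 → value 142, running total 142.00
- C (170/36 per unit): all 36 → value 170, running total 312.00
- A (137/33 per unit): all 33 → value 137, running total 449.00
- D (52/31 per unit): 23 of 31 → value 23×52/31 = 38.5806, running total 487.58
Total 487.58.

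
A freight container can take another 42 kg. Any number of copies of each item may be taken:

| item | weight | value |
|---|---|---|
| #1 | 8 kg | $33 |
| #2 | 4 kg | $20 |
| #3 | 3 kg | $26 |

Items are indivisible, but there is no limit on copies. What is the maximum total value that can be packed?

Best value-per-unit is #3 at 26/3, and filling with it alone uses weight 14×3=42. No mix of the others beats 14×26 = 364.

$364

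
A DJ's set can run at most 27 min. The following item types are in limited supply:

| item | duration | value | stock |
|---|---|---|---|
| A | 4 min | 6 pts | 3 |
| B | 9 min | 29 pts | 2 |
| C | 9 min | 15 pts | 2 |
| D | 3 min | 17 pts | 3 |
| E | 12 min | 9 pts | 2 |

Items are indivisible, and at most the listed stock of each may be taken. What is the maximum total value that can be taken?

Top feasible selections:
- 2×B + 3×D: duration 27, value 109
- 1×B + 1×C + 3×D: duration 27, value 95
- 2×B + 2×D: duration 24, value 92
Best: 109 pts.

109 pts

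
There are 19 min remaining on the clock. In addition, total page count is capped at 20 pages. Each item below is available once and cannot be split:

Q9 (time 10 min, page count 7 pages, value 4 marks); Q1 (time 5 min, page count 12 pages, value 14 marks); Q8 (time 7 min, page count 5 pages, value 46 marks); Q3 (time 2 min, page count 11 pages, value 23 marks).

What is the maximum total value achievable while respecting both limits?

69 marks

Feasible sets respecting both limits:
- Q8+Q3: time 9, page count 16, value 69
- Q1+Q8: time 12, page count 17, value 60
- Q9+Q8: time 17, page count 12, value 50
- Q8: time 7, page count 5, value 46
Best: 69 marks.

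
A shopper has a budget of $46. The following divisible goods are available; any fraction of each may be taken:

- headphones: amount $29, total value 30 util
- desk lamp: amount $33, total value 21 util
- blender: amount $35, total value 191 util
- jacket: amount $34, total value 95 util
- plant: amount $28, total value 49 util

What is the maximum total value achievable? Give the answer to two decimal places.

Take in order of value per unit:
- blender (191/35 per unit): all 35 → value 191, running total 191.00
- jacket (95/34 per unit): 11 of 34 → value 11×95/34 = 30.7353, running total 221.74
Total 221.74.

221.74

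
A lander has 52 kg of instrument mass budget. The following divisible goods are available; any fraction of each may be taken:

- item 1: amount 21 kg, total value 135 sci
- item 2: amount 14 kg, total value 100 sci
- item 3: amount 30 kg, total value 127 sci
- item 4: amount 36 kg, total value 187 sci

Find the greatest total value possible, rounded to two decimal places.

Take in order of value per unit:
- item 2 (100/14 per unit): all 14 → value 100, running total 100.00
- item 1 (135/21 per unit): all 21 → value 135, running total 235.00
- item 4 (187/36 per unit): 17 of 36 → value 17×187/36 = 88.3056, running total 323.31
Total 323.31.

323.31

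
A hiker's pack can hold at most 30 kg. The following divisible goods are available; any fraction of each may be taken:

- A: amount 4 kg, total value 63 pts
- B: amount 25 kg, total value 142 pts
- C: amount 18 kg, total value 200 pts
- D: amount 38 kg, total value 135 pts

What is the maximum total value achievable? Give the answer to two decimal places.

308.44

Take in order of value per unit:
- A (63/4 per unit): all 4 → value 63, running total 63.00
- C (200/18 per unit): all 18 → value 200, running total 263.00
- B (142/25 per unit): 8 of 25 → value 8×142/25 = 45.4400, running total 308.44
Total 308.44.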